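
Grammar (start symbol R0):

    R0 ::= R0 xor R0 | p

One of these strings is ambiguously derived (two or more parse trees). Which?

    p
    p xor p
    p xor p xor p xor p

p xor p xor p xor p

p: 1 tree
p xor p: 1 tree
p xor p xor p xor p: 5 trees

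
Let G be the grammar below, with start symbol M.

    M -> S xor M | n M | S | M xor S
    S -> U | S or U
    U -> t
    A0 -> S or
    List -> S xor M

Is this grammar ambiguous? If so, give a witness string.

Witness: t xor t

Derivation 1: M ⇒ S xor M ⇒ U xor M ⇒ t xor M ⇒ t xor S ⇒ t xor U ⇒ t xor t
Derivation 2: M ⇒ M xor S ⇒ S xor S ⇒ U xor S ⇒ t xor S ⇒ t xor U ⇒ t xor t

Two distinct leftmost derivations for the same string.

Ambiguous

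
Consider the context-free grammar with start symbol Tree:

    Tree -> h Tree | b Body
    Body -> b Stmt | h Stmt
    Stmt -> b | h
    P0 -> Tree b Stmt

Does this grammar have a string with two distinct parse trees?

Unambiguous

(P0 is unreachable from Tree, so its rules don't affect L(Tree).) The reachable rules are right-linear with at most one rule per (nonterminal, next-terminal) pair. Each input token forces the next rule, so parsing is deterministic.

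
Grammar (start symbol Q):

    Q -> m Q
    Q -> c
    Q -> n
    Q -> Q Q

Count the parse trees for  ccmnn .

Parse trees for ccmnn:
  [Q [Q c] [Q [Q c] [Q m [Q [Q n] [Q n]]]]]
  [Q [Q c] [Q [Q c] [Q [Q m [Q n]] [Q n]]]]
  [Q [Q c] [Q [Q [Q c] [Q m [Q n]]] [Q n]]]
  [Q [Q [Q c] [Q c]] [Q m [Q [Q n] [Q n]]]]
  [Q [Q [Q c] [Q c]] [Q [Q m [Q n]] [Q n]]]
  [Q [Q [Q c] [Q [Q c] [Q m [Q n]]]] [Q n]]
  [Q [Q [Q [Q c] [Q c]] [Q m [Q n]]] [Q n]]

7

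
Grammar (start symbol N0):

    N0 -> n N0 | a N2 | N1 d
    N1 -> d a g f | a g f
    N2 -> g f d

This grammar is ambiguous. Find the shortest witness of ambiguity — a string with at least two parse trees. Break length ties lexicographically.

length 4: a g f d has 2 parse trees

Two derivations of a g f d:
  N0 ⇒ a N2 ⇒ a g f d
  N0 ⇒ N1 d ⇒ a g f d

a g f d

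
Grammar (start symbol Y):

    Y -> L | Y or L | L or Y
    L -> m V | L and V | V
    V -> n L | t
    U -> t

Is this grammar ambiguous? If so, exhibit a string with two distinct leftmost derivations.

Ambiguous

Witness: t or t

Derivation 1: Y ⇒ Y or L ⇒ L or L ⇒ V or L ⇒ t or L ⇒ t or V ⇒ t or t
Derivation 2: Y ⇒ L or Y ⇒ V or Y ⇒ t or Y ⇒ t or L ⇒ t or V ⇒ t or t

Two distinct leftmost derivations for the same string.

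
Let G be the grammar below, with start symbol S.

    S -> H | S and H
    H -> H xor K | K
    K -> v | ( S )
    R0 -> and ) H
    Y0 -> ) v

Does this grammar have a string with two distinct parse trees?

Unambiguous

Only S, H, K are reachable from S; ignoring the rest: S → S and H | H  ;  H → H xor K | K  — a left-associative chain with K at the bottom. Each string factors uniquely by precedence.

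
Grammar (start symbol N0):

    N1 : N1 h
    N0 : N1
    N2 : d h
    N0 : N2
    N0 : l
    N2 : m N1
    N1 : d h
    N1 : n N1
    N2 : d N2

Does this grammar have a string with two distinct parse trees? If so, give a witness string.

Ambiguous

Witness: d h

Derivation 1: N0 ⇒ N1 ⇒ d h
Derivation 2: N0 ⇒ N2 ⇒ d h

Two distinct leftmost derivations for the same string.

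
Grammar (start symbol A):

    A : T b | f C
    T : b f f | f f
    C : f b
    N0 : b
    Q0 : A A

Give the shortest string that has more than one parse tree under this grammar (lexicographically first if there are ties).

f f b

length 3: f f b has 2 parse trees

Two derivations of f f b:
  A ⇒ T b ⇒ f f b
  A ⇒ f C ⇒ f f b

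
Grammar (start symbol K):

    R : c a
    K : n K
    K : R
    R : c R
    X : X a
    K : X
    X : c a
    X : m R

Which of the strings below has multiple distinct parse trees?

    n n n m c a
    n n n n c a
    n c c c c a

n n n n c a

n n n m c a: 1 tree
n n n n c a: 2 trees
n c c c c a: 1 tree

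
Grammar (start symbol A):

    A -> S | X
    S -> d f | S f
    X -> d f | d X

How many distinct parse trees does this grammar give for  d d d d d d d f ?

Parse trees for d d d d d d d f:
  [A [X d [X d [X d [X d [X d [X d [X d f]]]]]]]]

1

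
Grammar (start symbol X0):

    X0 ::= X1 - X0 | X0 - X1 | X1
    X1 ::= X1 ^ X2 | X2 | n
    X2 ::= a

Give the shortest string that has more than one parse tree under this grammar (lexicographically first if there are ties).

a - a

length 1: no string has ≥2 trees
length 3: a - a has 2 parse trees

Two derivations of a - a:
  X0 ⇒ X1 - X0 ⇒ X2 - X0 ⇒ a - X0 ⇒ a - X1 ⇒ a - X2 ⇒ a - a
  X0 ⇒ X0 - X1 ⇒ X1 - X1 ⇒ X2 - X1 ⇒ a - X1 ⇒ a - X2 ⇒ a - a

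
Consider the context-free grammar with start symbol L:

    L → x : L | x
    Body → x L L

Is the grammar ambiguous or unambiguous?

(Body is unreachable from L, so its rules don't affect L(L).) Right-recursive list with a separator: after each atom, whether the separator follows determines the rule. One parse per string.

Unambiguous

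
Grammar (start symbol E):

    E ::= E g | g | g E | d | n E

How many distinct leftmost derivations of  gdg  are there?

2

Parse trees for gdg:
  [E [E g [E d]] g]
  [E g [E [E d] g]]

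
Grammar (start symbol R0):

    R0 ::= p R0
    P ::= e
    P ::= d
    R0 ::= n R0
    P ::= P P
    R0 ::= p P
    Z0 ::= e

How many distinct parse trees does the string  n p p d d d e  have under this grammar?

5

Parse trees for n p p d d d e:
  [R0 n [R0 p [R0 p [P [P d] [P [P d] [P [P d] [P e]]]]]]]
  [R0 n [R0 p [R0 p [P [P d] [P [P [P d] [P d]] [P e]]]]]]
  [R0 n [R0 p [R0 p [P [P [P d] [P d]] [P [P d] [P e]]]]]]
  [R0 n [R0 p [R0 p [P [P [P d] [P [P d] [P d]]] [P e]]]]]
  [R0 n [R0 p [R0 p [P [P [P [P d] [P d]] [P d]] [P e]]]]]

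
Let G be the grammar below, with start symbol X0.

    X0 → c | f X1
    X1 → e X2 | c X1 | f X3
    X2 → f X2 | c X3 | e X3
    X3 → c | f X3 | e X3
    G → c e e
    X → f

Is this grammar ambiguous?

Only X0, X1, X2, X3 are reachable from X0; ignoring the rest: The reachable rules are right-linear with at most one rule per (nonterminal, next-terminal) pair. Each input token forces the next rule, so parsing is deterministic.

Unambiguous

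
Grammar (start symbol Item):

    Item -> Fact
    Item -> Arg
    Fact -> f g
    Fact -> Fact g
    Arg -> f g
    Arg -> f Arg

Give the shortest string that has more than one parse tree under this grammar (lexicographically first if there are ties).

length 2: f g has 2 parse trees

Two derivations of f g:
  Item ⇒ Fact ⇒ f g
  Item ⇒ Arg ⇒ f g

f g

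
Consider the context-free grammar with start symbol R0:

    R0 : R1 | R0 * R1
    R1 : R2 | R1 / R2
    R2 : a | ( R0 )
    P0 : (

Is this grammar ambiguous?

Only R0, R1, R2 are reachable from R0; ignoring the rest: R0 → R0 * R1 | R1  ;  R1 → R1 / R2 | R2  — a left-associative chain with R2 at the bottom. Each string factors uniquely by precedence.

Unambiguous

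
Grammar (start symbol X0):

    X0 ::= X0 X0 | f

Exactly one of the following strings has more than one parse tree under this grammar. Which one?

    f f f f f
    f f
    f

f f f f f: 14 trees
f f: 1 tree
f: 1 tree

f f f f f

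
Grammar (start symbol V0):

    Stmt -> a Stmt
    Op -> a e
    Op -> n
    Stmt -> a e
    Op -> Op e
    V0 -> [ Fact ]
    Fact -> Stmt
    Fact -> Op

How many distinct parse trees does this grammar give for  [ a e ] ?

2

Parse trees for [ a e ]:
  [V0 [ [Fact [Stmt a e]] ]]
  [V0 [ [Fact [Op a e]] ]]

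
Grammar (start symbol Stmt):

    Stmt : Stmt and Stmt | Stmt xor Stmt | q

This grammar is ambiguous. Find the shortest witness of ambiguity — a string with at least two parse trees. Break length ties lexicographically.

length 1: no string has ≥2 trees
length 3: no string has ≥2 trees
length 5: q and q and q has 2 parse trees

Two derivations of q and q and q:
  Stmt ⇒ Stmt and Stmt ⇒ Stmt and Stmt and Stmt ⇒ q and Stmt and Stmt ⇒ q and q and Stmt ⇒ q and q and q
  Stmt ⇒ Stmt and Stmt ⇒ q and Stmt ⇒ q and Stmt and Stmt ⇒ q and q and Stmt ⇒ q and q and q

q and q and q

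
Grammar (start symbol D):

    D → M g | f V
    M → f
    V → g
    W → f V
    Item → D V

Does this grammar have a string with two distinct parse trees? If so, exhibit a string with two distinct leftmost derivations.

Ambiguous

Witness: f g

Derivation 1: D ⇒ M g ⇒ f g
Derivation 2: D ⇒ f V ⇒ f g

Two distinct leftmost derivations for the same string.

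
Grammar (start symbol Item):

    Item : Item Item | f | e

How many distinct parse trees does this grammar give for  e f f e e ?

Parse trees for e f f e e (showing first 6 of 14):
  [Item [Item e] [Item [Item f] [Item [Item f] [Item [Item e] [Item e]]]]]
  [Item [Item e] [Item [Item f] [Item [Item [Item f] [Item e]] [Item e]]]]
  [Item [Item e] [Item [Item [Item f] [Item f]] [Item [Item e] [Item e]]]]
  [Item [Item e] [Item [Item [Item f] [Item [Item f] [Item e]]] [Item e]]]
  [Item [Item e] [Item [Item [Item [Item f] [Item f]] [Item e]] [Item e]]]
  [Item [Item [Item e] [Item f]] [Item [Item f] [Item [Item e] [Item e]]]]

14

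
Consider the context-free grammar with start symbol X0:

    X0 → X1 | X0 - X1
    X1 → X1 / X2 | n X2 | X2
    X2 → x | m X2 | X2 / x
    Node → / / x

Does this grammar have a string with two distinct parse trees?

Witness: x / x

Derivation 1: X0 ⇒ X1 ⇒ X1 / X2 ⇒ X2 / X2 ⇒ x / X2 ⇒ x / x
Derivation 2: X0 ⇒ X1 ⇒ X2 ⇒ X2 / x ⇒ x / x

Two distinct leftmost derivations for the same string.

Ambiguous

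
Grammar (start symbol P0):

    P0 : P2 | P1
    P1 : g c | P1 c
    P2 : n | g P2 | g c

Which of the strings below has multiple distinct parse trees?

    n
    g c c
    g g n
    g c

g c

n: 1 tree
g c c: 1 tree
g g n: 1 tree
g c: 2 trees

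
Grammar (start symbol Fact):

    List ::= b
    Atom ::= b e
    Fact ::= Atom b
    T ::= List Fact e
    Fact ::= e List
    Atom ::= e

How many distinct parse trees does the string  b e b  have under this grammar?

1

Parse trees for b e b:
  [Fact [Atom b e] b]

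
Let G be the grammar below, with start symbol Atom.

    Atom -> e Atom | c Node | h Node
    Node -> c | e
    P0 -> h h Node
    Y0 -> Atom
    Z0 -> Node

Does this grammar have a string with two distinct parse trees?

Unambiguous

Only Atom, Node are reachable from Atom; ignoring the rest: The reachable rules are right-linear with at most one rule per (nonterminal, next-terminal) pair. Each input token forces the next rule, so parsing is deterministic.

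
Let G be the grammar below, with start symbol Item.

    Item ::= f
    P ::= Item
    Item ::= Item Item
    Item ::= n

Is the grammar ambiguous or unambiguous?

Ambiguous

Witness: f f f

Derivation 1: Item ⇒ Item Item ⇒ f Item ⇒ f Item Item ⇒ f f Item ⇒ f f f
Derivation 2: Item ⇒ Item Item ⇒ Item Item Item ⇒ f Item Item ⇒ f f Item ⇒ f f f

Two distinct leftmost derivations for the same string.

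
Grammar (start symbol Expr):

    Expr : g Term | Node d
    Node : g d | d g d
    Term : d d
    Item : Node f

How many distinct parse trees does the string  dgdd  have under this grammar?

1

Parse trees for dgdd:
  [Expr [Node d g d] d]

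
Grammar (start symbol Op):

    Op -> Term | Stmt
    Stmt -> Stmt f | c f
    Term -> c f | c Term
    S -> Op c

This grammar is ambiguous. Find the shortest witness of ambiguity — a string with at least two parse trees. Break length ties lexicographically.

c f

length 2: c f has 2 parse trees

Two derivations of c f:
  Op ⇒ Term ⇒ c f
  Op ⇒ Stmt ⇒ c f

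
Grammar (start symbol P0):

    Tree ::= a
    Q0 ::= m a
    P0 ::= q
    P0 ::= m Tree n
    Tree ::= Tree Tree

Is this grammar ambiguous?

Ambiguous

Witness: m a a a n

Derivation 1: P0 ⇒ m Tree n ⇒ m Tree Tree n ⇒ m a Tree n ⇒ m a Tree Tree n ⇒ m a a Tree n ⇒ m a a a n
Derivation 2: P0 ⇒ m Tree n ⇒ m Tree Tree n ⇒ m Tree Tree Tree n ⇒ m a Tree Tree n ⇒ m a a Tree n ⇒ m a a a n

Two distinct leftmost derivations for the same string.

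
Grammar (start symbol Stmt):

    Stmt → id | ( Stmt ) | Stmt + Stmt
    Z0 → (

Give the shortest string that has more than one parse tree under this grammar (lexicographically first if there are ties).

length 1: no string has ≥2 trees
length 3: no string has ≥2 trees
length 5: id + id + id has 2 parse trees

Two derivations of id + id + id:
  Stmt ⇒ Stmt + Stmt ⇒ id + Stmt ⇒ id + Stmt + Stmt ⇒ id + id + Stmt ⇒ id + id + id
  Stmt ⇒ Stmt + Stmt ⇒ Stmt + Stmt + Stmt ⇒ id + Stmt + Stmt ⇒ id + id + Stmt ⇒ id + id + id

id + id + id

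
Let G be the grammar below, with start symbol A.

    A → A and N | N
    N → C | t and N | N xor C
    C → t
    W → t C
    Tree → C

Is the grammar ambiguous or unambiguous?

Witness: t and t

Derivation 1: A ⇒ A and N ⇒ N and N ⇒ C and N ⇒ t and N ⇒ t and C ⇒ t and t
Derivation 2: A ⇒ N ⇒ t and N ⇒ t and C ⇒ t and t

Two distinct leftmost derivations for the same string.

Ambiguous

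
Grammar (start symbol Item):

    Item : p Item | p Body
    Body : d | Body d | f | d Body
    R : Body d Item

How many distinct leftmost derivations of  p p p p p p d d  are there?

2

Parse trees for p p p p p p d d:
  [Item p [Item p [Item p [Item p [Item p [Item p [Body [Body d] d]]]]]]]
  [Item p [Item p [Item p [Item p [Item p [Item p [Body d [Body d]]]]]]]]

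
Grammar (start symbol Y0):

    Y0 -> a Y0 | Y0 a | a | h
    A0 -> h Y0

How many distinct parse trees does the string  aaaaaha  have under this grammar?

6

Parse trees for aaaaaha:
  [Y0 a [Y0 a [Y0 a [Y0 a [Y0 a [Y0 [Y0 h] a]]]]]]
  [Y0 a [Y0 a [Y0 a [Y0 a [Y0 [Y0 a [Y0 h]] a]]]]]
  [Y0 a [Y0 a [Y0 a [Y0 [Y0 a [Y0 a [Y0 h]]] a]]]]
  [Y0 a [Y0 a [Y0 [Y0 a [Y0 a [Y0 a [Y0 h]]]] a]]]
  [Y0 a [Y0 [Y0 a [Y0 a [Y0 a [Y0 a [Y0 h]]]]] a]]
  [Y0 [Y0 a [Y0 a [Y0 a [Y0 a [Y0 a [Y0 h]]]]]] a]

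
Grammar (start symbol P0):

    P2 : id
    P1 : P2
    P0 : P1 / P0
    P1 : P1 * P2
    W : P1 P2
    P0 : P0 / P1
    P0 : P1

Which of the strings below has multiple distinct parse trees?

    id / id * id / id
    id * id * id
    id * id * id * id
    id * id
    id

id / id * id / id: 4 trees
id * id * id: 1 tree
id * id * id * id: 1 tree
id * id: 1 tree
id: 1 tree

id / id * id / id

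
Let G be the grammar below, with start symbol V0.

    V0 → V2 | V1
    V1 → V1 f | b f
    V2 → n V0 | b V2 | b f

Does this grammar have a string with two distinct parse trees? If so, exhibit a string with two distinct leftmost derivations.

Ambiguous

Witness: b f

Derivation 1: V0 ⇒ V2 ⇒ b f
Derivation 2: V0 ⇒ V1 ⇒ b f

Two distinct leftmost derivations for the same string.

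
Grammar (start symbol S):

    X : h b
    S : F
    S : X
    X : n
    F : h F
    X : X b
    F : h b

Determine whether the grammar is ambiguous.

Ambiguous

Witness: h b

Derivation 1: S ⇒ F ⇒ h b
Derivation 2: S ⇒ X ⇒ h b

Two distinct leftmost derivations for the same string.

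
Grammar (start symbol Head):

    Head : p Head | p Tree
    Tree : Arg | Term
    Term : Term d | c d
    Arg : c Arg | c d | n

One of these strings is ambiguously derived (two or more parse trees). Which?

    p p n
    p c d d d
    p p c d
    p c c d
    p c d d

p p n: 1 tree
p c d d d: 1 tree
p p c d: 2 trees
p c c d: 1 tree
p c d d: 1 tree

p p c d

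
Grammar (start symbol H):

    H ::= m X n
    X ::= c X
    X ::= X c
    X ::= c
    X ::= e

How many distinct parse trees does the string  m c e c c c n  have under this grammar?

4

Parse trees for m c e c c c n:
  [H m [X c [X [X [X [X e] c] c] c]] n]
  [H m [X [X c [X [X [X e] c] c]] c] n]
  [H m [X [X [X c [X [X e] c]] c] c] n]
  [H m [X [X [X [X c [X e]] c] c] c] n]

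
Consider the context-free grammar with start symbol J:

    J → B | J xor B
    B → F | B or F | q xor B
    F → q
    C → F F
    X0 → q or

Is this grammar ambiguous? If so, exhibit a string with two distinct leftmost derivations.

Witness: q xor q

Derivation 1: J ⇒ B ⇒ q xor B ⇒ q xor F ⇒ q xor q
Derivation 2: J ⇒ J xor B ⇒ B xor B ⇒ F xor B ⇒ q xor B ⇒ q xor F ⇒ q xor q

Two distinct leftmost derivations for the same string.

Ambiguous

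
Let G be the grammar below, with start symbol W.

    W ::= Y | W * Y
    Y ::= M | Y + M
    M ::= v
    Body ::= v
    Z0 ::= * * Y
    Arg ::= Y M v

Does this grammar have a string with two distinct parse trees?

Only W, Y, M are reachable from W; ignoring the rest: The grammar is stratified — W handles '*' (left-recursive), Y handles '+', M atoms. Each operator has a fixed associativity and precedence level, so every string has one parse.

Unambiguous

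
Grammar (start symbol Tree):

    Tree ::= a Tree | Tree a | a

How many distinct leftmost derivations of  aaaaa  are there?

Parse trees for aaaaa (showing first 6 of 16):
  [Tree a [Tree a [Tree a [Tree a [Tree a]]]]]
  [Tree a [Tree a [Tree a [Tree [Tree a] a]]]]
  [Tree a [Tree a [Tree [Tree a [Tree a]] a]]]
  [Tree a [Tree a [Tree [Tree [Tree a] a] a]]]
  [Tree a [Tree [Tree a [Tree a [Tree a]]] a]]
  [Tree a [Tree [Tree a [Tree [Tree a] a]] a]]

16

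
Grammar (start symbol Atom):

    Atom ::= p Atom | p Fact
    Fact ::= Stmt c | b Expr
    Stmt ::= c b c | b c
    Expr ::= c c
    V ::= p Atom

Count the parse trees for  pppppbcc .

2

Parse trees for pppppbcc:
  [Atom p [Atom p [Atom p [Atom p [Atom p [Fact [Stmt b c] c]]]]]]
  [Atom p [Atom p [Atom p [Atom p [Atom p [Fact b [Expr c c]]]]]]]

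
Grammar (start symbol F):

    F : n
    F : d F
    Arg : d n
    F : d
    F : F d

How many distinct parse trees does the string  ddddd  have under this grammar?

16

Parse trees for ddddd (showing first 6 of 16):
  [F d [F d [F d [F d [F d]]]]]
  [F d [F d [F d [F [F d] d]]]]
  [F d [F d [F [F d [F d]] d]]]
  [F d [F d [F [F [F d] d] d]]]
  [F d [F [F d [F d [F d]]] d]]
  [F d [F [F d [F [F d] d]] d]]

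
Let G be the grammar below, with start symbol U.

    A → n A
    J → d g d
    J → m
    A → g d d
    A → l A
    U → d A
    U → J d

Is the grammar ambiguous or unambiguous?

Ambiguous

Witness: d g d d

Derivation 1: U ⇒ d A ⇒ d g d d
Derivation 2: U ⇒ J d ⇒ d g d d

Two distinct leftmost derivations for the same string.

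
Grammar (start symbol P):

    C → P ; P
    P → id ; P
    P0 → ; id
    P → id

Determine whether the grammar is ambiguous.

Only P is reachable from P; ignoring the rest: The reachable grammar is A → atom sep A | atom. Each atom is followed by either the separator (recurse) or end-of-string (stop) — no choice point.

Unambiguous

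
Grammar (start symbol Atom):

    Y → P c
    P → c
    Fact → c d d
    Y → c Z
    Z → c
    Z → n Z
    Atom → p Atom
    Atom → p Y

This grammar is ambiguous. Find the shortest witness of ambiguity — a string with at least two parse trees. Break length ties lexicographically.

length 3: p c c has 2 parse trees

Two derivations of p c c:
  Atom ⇒ p Y ⇒ p P c ⇒ p c c
  Atom ⇒ p Y ⇒ p c Z ⇒ p c c

p c c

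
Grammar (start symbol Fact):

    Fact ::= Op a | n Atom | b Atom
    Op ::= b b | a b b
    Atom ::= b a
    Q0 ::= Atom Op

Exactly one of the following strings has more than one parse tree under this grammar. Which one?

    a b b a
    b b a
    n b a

b b a

a b b a: 1 tree
b b a: 2 trees
n b a: 1 tree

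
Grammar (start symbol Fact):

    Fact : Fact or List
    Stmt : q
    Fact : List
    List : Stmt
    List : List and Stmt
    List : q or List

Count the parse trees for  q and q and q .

1

Parse trees for q and q and q:
  [Fact [List [List [List [Stmt q]] and [Stmt q]] and [Stmt q]]]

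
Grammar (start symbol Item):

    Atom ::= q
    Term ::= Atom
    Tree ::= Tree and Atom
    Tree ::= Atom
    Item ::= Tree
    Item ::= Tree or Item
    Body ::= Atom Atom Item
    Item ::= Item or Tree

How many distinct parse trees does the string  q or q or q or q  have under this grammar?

8

Parse trees for q or q or q or q:
  [Item [Tree [Atom q]] or [Item [Tree [Atom q]] or [Item [Tree [Atom q]] or [Item [Tree [Atom q]]]]]]
  [Item [Tree [Atom q]] or [Item [Tree [Atom q]] or [Item [Item [Tree [Atom q]]] or [Tree [Atom q]]]]]
  [Item [Tree [Atom q]] or [Item [Item [Tree [Atom q]] or [Item [Tree [Atom q]]]] or [Tree [Atom q]]]]
  [Item [Tree [Atom q]] or [Item [Item [Item [Tree [Atom q]]] or [Tree [Atom q]]] or [Tree [Atom q]]]]
  [Item [Item [Tree [Atom q]] or [Item [Tree [Atom q]] or [Item [Tree [Atom q]]]]] or [Tree [Atom q]]]
  [Item [Item [Tree [Atom q]] or [Item [Item [Tree [Atom q]]] or [Tree [Atom q]]]] or [Tree [Atom q]]]
  [Item [Item [Item [Tree [Atom q]] or [Item [Tree [Atom q]]]] or [Tree [Atom q]]] or [Tree [Atom q]]]
  [Item [Item [Item [Item [Tree [Atom q]]] or [Tree [Atom q]]] or [Tree [Atom q]]] or [Tree [Atom q]]]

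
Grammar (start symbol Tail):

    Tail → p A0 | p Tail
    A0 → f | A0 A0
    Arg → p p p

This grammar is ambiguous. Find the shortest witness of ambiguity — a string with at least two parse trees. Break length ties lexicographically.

p f f f

length 2: no string has ≥2 trees
length 3: no string has ≥2 trees
length 4: p f f f has 2 parse trees

Two derivations of p f f f:
  Tail ⇒ p A0 ⇒ p A0 A0 ⇒ p f A0 ⇒ p f A0 A0 ⇒ p f f A0 ⇒ p f f f
  Tail ⇒ p A0 ⇒ p A0 A0 ⇒ p A0 A0 A0 ⇒ p f A0 A0 ⇒ p f f A0 ⇒ p f f f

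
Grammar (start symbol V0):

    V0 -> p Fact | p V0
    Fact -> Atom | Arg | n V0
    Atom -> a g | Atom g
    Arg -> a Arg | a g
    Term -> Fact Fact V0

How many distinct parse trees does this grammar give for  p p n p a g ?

Parse trees for p p n p a g:
  [V0 p [V0 p [Fact n [V0 p [Fact [Atom a g]]]]]]
  [V0 p [V0 p [Fact n [V0 p [Fact [Arg a g]]]]]]

2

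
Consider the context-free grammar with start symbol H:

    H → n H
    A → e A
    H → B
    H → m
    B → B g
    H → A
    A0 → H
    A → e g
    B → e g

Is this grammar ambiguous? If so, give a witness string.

Ambiguous

Witness: e g

Derivation 1: H ⇒ B ⇒ e g
Derivation 2: H ⇒ A ⇒ e g

Two distinct leftmost derivations for the same string.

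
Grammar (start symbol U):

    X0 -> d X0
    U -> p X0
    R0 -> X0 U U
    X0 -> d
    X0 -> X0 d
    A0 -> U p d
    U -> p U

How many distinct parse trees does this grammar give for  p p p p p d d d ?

4

Parse trees for p p p p p d d d:
  [U p [U p [U p [U p [U p [X0 d [X0 d [X0 d]]]]]]]]
  [U p [U p [U p [U p [U p [X0 d [X0 [X0 d] d]]]]]]]
  [U p [U p [U p [U p [U p [X0 [X0 d [X0 d]] d]]]]]]
  [U p [U p [U p [U p [U p [X0 [X0 [X0 d] d] d]]]]]]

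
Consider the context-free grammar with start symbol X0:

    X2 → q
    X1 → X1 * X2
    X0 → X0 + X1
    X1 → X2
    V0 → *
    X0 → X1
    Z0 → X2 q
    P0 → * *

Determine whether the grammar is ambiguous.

Unambiguous

(Z0, V0, P0 are unreachable from X0, so their rules don't affect L(X0).) The grammar is stratified — X0 handles '+' (left-recursive), X1 handles '*', X2 atoms. Each operator has a fixed associativity and precedence level, so every string has one parse.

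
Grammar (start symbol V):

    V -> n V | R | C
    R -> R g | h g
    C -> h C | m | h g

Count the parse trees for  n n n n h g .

2

Parse trees for n n n n h g:
  [V n [V n [V n [V n [V [R h g]]]]]]
  [V n [V n [V n [V n [V [C h g]]]]]]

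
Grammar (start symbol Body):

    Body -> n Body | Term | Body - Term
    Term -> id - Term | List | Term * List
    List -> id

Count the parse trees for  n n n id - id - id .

Parse trees for n n n id - id - id (showing first 6 of 19):
  [Body n [Body n [Body n [Body [Term id - [Term id - [Term [List id]]]]]]]]
  [Body n [Body n [Body n [Body [Body [Term [List id]]] - [Term id - [Term [List id]]]]]]]
  [Body n [Body n [Body n [Body [Body [Term id - [Term [List id]]]] - [Term [List id]]]]]]
  [Body n [Body n [Body n [Body [Body [Body [Term [List id]]] - [Term [List id]]] - [Term [List id]]]]]]
  [Body n [Body n [Body [Body n [Body [Term [List id]]]] - [Term id - [Term [List id]]]]]]
  [Body n [Body n [Body [Body n [Body [Term id - [Term [List id]]]]] - [Term [List id]]]]]

19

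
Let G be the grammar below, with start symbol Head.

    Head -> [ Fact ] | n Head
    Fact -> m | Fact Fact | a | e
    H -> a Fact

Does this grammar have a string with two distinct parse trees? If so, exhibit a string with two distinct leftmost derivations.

Witness: [ a a a ]

Derivation 1: Head ⇒ [ Fact ] ⇒ [ Fact Fact ] ⇒ [ Fact Fact Fact ] ⇒ [ a Fact Fact ] ⇒ [ a a Fact ] ⇒ [ a a a ]
Derivation 2: Head ⇒ [ Fact ] ⇒ [ Fact Fact ] ⇒ [ a Fact ] ⇒ [ a Fact Fact ] ⇒ [ a a Fact ] ⇒ [ a a a ]

Two distinct leftmost derivations for the same string.

Ambiguous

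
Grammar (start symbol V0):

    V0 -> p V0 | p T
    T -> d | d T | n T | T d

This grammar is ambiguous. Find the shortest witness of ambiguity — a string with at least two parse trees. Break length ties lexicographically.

p d d

length 2: no string has ≥2 trees
length 3: p d d has 2 parse trees

Two derivations of p d d:
  V0 ⇒ p T ⇒ p d T ⇒ p d d
  V0 ⇒ p T ⇒ p T d ⇒ p d d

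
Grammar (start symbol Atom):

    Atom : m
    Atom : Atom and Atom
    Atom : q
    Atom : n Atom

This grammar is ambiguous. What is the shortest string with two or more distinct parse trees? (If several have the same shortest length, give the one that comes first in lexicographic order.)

length 1: no string has ≥2 trees
length 2: no string has ≥2 trees
length 3: no string has ≥2 trees
length 4: n m and m has 2 parse trees

Two derivations of n m and m:
  Atom ⇒ Atom and Atom ⇒ n Atom and Atom ⇒ n m and Atom ⇒ n m and m
  Atom ⇒ n Atom ⇒ n Atom and Atom ⇒ n m and Atom ⇒ n m and m

n m and m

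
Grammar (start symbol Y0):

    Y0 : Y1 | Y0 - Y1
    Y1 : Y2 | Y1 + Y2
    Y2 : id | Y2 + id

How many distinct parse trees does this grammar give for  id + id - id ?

2

Parse trees for id + id - id:
  [Y0 [Y0 [Y1 [Y2 [Y2 id] + id]]] - [Y1 [Y2 id]]]
  [Y0 [Y0 [Y1 [Y1 [Y2 id]] + [Y2 id]]] - [Y1 [Y2 id]]]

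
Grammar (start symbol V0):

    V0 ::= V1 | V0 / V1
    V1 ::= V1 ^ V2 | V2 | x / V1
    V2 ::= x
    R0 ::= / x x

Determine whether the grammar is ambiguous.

Ambiguous

Witness: x / x

Derivation 1: V0 ⇒ V1 ⇒ x / V1 ⇒ x / V2 ⇒ x / x
Derivation 2: V0 ⇒ V0 / V1 ⇒ V1 / V1 ⇒ V2 / V1 ⇒ x / V1 ⇒ x / V2 ⇒ x / x

Two distinct leftmost derivations for the same string.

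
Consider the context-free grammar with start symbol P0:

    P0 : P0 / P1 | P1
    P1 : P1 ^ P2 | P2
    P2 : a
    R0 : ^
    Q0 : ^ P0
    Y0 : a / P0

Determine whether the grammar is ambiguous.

Unambiguous

Only P0, P1, P2 are reachable from P0; ignoring the rest: The grammar is stratified — P0 handles '/' (left-recursive), P1 handles '^', P2 atoms. Each operator has a fixed associativity and precedence level, so every string has one parse.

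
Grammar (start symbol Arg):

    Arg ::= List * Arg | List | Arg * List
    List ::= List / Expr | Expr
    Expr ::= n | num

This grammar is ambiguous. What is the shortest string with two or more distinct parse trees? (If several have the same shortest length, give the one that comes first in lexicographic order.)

length 1: no string has ≥2 trees
length 3: n * n has 2 parse trees

Two derivations of n * n:
  Arg ⇒ List * Arg ⇒ Expr * Arg ⇒ n * Arg ⇒ n * List ⇒ n * Expr ⇒ n * n
  Arg ⇒ Arg * List ⇒ List * List ⇒ Expr * List ⇒ n * List ⇒ n * Expr ⇒ n * n

n * n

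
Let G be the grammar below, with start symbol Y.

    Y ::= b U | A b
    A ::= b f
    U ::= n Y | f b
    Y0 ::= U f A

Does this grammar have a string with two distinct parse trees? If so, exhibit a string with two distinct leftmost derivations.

Ambiguous

Witness: b f b

Derivation 1: Y ⇒ b U ⇒ b f b
Derivation 2: Y ⇒ A b ⇒ b f b

Two distinct leftmost derivations for the same string.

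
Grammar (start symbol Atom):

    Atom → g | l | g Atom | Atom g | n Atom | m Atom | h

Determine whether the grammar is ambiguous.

Witness: g g

Derivation 1: Atom ⇒ g Atom ⇒ g g
Derivation 2: Atom ⇒ Atom g ⇒ g g

Two distinct leftmost derivations for the same string.

Ambiguous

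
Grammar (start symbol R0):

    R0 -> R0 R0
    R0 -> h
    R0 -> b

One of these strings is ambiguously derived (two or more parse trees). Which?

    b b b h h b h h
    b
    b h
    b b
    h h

b b b h h b h h

b b b h h b h h: 429 trees
b: 1 tree
b h: 1 tree
b b: 1 tree
h h: 1 tree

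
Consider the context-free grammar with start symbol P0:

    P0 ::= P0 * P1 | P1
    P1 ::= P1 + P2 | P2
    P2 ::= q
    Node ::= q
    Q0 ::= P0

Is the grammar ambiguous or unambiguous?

Unambiguous

Only P0, P1, P2 are reachable from P0; ignoring the rest: This is a standard precedence ladder (P0 over P1 over P2), with each level left-recursive on its own operator ('*' at P0, '+' at P1). That structure is LR(1), hence unambiguous.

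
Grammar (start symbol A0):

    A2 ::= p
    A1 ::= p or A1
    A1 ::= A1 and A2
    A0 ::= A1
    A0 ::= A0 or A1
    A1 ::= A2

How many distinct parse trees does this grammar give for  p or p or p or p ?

Parse trees for p or p or p or p:
  [A0 [A1 p or [A1 p or [A1 p or [A1 [A2 p]]]]]]
  [A0 [A0 [A1 [A2 p]]] or [A1 p or [A1 p or [A1 [A2 p]]]]]
  [A0 [A0 [A1 p or [A1 [A2 p]]]] or [A1 p or [A1 [A2 p]]]]
  [A0 [A0 [A0 [A1 [A2 p]]] or [A1 [A2 p]]] or [A1 p or [A1 [A2 p]]]]
  [A0 [A0 [A1 p or [A1 p or [A1 [A2 p]]]]] or [A1 [A2 p]]]
  [A0 [A0 [A0 [A1 [A2 p]]] or [A1 p or [A1 [A2 p]]]] or [A1 [A2 p]]]
  [A0 [A0 [A0 [A1 p or [A1 [A2 p]]]] or [A1 [A2 p]]] or [A1 [A2 p]]]
  [A0 [A0 [A0 [A0 [A1 [A2 p]]] or [A1 [A2 p]]] or [A1 [A2 p]]] or [A1 [A2 p]]]

8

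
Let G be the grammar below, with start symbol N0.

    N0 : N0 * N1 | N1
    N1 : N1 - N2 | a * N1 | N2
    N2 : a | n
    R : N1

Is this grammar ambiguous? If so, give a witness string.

Witness: a * a

Derivation 1: N0 ⇒ N0 * N1 ⇒ N1 * N1 ⇒ N2 * N1 ⇒ a * N1 ⇒ a * N2 ⇒ a * a
Derivation 2: N0 ⇒ N1 ⇒ a * N1 ⇒ a * N2 ⇒ a * a

Two distinct leftmost derivations for the same string.

Ambiguous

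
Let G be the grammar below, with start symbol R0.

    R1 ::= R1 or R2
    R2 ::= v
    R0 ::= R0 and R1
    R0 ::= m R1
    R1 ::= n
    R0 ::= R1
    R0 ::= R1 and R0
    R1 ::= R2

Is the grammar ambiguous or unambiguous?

Ambiguous

Witness: n and n

Derivation 1: R0 ⇒ R0 and R1 ⇒ R1 and R1 ⇒ n and R1 ⇒ n and n
Derivation 2: R0 ⇒ R1 and R0 ⇒ n and R0 ⇒ n and R1 ⇒ n and n

Two distinct leftmost derivations for the same string.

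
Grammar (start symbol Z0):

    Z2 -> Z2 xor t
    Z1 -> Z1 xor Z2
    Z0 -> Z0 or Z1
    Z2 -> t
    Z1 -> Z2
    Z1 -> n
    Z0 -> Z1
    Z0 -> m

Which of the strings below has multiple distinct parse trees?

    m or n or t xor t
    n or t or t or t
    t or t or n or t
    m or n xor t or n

m or n or t xor t: 2 trees
n or t or t or t: 1 tree
t or t or n or t: 1 tree
m or n xor t or n: 1 tree

m or n or t xor t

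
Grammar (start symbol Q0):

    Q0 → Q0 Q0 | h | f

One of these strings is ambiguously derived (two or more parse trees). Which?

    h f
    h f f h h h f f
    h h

h f f h h h f f

h f: 1 tree
h f f h h h f f: 429 trees
h h: 1 tree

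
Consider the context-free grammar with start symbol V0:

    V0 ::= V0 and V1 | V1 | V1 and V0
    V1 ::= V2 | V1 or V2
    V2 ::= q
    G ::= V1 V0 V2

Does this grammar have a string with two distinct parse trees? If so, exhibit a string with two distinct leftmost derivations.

Ambiguous

Witness: q and q

Derivation 1: V0 ⇒ V0 and V1 ⇒ V1 and V1 ⇒ V2 and V1 ⇒ q and V1 ⇒ q and V2 ⇒ q and q
Derivation 2: V0 ⇒ V1 and V0 ⇒ V2 and V0 ⇒ q and V0 ⇒ q and V1 ⇒ q and V2 ⇒ q and q

Two distinct leftmost derivations for the same string.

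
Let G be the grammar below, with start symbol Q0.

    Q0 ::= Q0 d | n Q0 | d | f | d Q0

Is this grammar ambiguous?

Witness: d d

Derivation 1: Q0 ⇒ Q0 d ⇒ d d
Derivation 2: Q0 ⇒ d Q0 ⇒ d d

Two distinct leftmost derivations for the same string.

Ambiguous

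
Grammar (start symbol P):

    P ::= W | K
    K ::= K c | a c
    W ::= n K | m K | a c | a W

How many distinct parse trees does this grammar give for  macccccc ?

1

Parse trees for macccccc:
  [P [W m [K [K [K [K [K [K a c] c] c] c] c] c]]]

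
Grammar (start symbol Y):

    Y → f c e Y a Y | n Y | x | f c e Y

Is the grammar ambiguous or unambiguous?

Ambiguous

Witness: f c e f c e x a x

Derivation 1: Y ⇒ f c e Y a Y ⇒ f c e f c e Y a Y ⇒ f c e f c e x a Y ⇒ f c e f c e x a x
Derivation 2: Y ⇒ f c e Y ⇒ f c e f c e Y a Y ⇒ f c e f c e x a Y ⇒ f c e f c e x a x

Two distinct leftmost derivations for the same string.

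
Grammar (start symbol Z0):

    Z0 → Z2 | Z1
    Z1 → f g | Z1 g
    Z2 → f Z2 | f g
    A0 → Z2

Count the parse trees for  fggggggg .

Parse trees for fggggggg:
  [Z0 [Z1 [Z1 [Z1 [Z1 [Z1 [Z1 [Z1 f g] g] g] g] g] g] g]]

1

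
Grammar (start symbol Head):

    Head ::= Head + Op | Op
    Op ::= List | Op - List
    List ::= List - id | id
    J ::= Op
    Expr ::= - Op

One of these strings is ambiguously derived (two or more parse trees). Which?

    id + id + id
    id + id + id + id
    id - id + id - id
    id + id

id + id + id: 1 tree
id + id + id + id: 1 tree
id - id + id - id: 4 trees
id + id: 1 tree

id - id + id - id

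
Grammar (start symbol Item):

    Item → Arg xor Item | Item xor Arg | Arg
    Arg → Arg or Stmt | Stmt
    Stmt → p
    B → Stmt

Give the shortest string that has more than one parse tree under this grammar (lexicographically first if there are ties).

p xor p

length 1: no string has ≥2 trees
length 3: p xor p has 2 parse trees

Two derivations of p xor p:
  Item ⇒ Arg xor Item ⇒ Stmt xor Item ⇒ p xor Item ⇒ p xor Arg ⇒ p xor Stmt ⇒ p xor p
  Item ⇒ Item xor Arg ⇒ Arg xor Arg ⇒ Stmt xor Arg ⇒ p xor Arg ⇒ p xor Stmt ⇒ p xor p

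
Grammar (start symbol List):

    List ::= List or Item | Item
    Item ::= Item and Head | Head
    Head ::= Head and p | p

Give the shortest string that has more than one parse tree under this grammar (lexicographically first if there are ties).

length 1: no string has ≥2 trees
length 3: p and p has 2 parse trees

Two derivations of p and p:
  List ⇒ Item ⇒ Item and Head ⇒ Head and Head ⇒ p and Head ⇒ p and p
  List ⇒ Item ⇒ Head ⇒ Head and p ⇒ p and p

p and p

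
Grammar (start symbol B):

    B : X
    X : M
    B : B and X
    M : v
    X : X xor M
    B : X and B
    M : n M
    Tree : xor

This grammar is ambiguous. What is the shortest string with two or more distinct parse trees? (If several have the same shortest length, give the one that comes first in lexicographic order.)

v and v

length 1: no string has ≥2 trees
length 2: no string has ≥2 trees
length 3: v and v has 2 parse trees

Two derivations of v and v:
  B ⇒ B and X ⇒ X and X ⇒ M and X ⇒ v and X ⇒ v and M ⇒ v and v
  B ⇒ X and B ⇒ M and B ⇒ v and B ⇒ v and X ⇒ v and M ⇒ v and v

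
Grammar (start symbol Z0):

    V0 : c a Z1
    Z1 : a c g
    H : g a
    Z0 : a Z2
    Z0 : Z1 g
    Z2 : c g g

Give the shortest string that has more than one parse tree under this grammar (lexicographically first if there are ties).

a c g g

length 4: a c g g has 2 parse trees

Two derivations of a c g g:
  Z0 ⇒ a Z2 ⇒ a c g g
  Z0 ⇒ Z1 g ⇒ a c g g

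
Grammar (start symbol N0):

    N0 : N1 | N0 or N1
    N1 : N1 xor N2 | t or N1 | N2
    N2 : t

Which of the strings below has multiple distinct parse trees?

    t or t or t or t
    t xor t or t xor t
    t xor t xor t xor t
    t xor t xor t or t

t or t or t or t

t or t or t or t: 8 trees
t xor t or t xor t: 1 tree
t xor t xor t xor t: 1 tree
t xor t xor t or t: 1 tree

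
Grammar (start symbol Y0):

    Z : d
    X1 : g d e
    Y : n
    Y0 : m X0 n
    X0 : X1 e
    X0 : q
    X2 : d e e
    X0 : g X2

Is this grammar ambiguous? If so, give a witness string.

Ambiguous

Witness: m g d e e n

Derivation 1: Y0 ⇒ m X0 n ⇒ m X1 e n ⇒ m g d e e n
Derivation 2: Y0 ⇒ m X0 n ⇒ m g X2 n ⇒ m g d e e n

Two distinct leftmost derivations for the same string.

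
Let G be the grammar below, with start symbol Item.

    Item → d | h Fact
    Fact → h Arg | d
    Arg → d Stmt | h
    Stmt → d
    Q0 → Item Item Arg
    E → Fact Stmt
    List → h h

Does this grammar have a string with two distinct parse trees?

Unambiguous

(Q0, E, List are unreachable from Item, so their rules don't affect L(Item).) Restricted to the reachable nonterminals, every rule has the form A → t or A → t B, and no two rules for the same A share a first terminal. The grammar encodes a DFA — one run per string.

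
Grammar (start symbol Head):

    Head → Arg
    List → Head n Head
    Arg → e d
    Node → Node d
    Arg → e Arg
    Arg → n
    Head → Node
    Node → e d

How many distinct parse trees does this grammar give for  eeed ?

Parse trees for eeed:
  [Head [Arg e [Arg e [Arg e d]]]]

1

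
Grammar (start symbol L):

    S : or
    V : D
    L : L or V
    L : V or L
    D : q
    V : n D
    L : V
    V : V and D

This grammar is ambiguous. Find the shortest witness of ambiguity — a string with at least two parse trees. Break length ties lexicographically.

q or q

length 1: no string has ≥2 trees
length 2: no string has ≥2 trees
length 3: q or q has 2 parse trees

Two derivations of q or q:
  L ⇒ L or V ⇒ V or V ⇒ D or V ⇒ q or V ⇒ q or D ⇒ q or q
  L ⇒ V or L ⇒ D or L ⇒ q or L ⇒ q or V ⇒ q or D ⇒ q or q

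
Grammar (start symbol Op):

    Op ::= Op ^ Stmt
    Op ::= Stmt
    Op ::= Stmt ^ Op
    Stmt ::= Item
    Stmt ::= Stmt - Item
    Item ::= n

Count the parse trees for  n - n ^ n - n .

Parse trees for n - n ^ n - n:
  [Op [Op [Stmt [Stmt [Item n]] - [Item n]]] ^ [Stmt [Stmt [Item n]] - [Item n]]]
  [Op [Stmt [Stmt [Item n]] - [Item n]] ^ [Op [Stmt [Stmt [Item n]] - [Item n]]]]

2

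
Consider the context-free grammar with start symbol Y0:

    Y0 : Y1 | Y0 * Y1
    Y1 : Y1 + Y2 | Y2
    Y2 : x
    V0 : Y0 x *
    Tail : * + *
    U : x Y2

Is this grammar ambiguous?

Unambiguous

Only Y0, Y1, Y2 are reachable from Y0; ignoring the rest: The grammar is stratified — Y0 handles '*' (left-recursive), Y1 handles '+', Y2 atoms. Each operator has a fixed associativity and precedence level, so every string has one parse.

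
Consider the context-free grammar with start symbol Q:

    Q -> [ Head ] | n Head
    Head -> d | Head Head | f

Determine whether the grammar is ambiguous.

Witness: n d d d

Derivation 1: Q ⇒ n Head ⇒ n Head Head ⇒ n d Head ⇒ n d Head Head ⇒ n d d Head ⇒ n d d d
Derivation 2: Q ⇒ n Head ⇒ n Head Head ⇒ n Head Head Head ⇒ n d Head Head ⇒ n d d Head ⇒ n d d d

Two distinct leftmost derivations for the same string.

Ambiguous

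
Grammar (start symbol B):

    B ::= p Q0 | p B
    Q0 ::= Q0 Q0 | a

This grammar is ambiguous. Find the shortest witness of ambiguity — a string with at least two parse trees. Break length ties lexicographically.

p a a a

length 2: no string has ≥2 trees
length 3: no string has ≥2 trees
length 4: p a a a has 2 parse trees

Two derivations of p a a a:
  B ⇒ p Q0 ⇒ p Q0 Q0 ⇒ p Q0 Q0 Q0 ⇒ p a Q0 Q0 ⇒ p a a Q0 ⇒ p a a a
  B ⇒ p Q0 ⇒ p Q0 Q0 ⇒ p a Q0 ⇒ p a Q0 Q0 ⇒ p a a Q0 ⇒ p a a a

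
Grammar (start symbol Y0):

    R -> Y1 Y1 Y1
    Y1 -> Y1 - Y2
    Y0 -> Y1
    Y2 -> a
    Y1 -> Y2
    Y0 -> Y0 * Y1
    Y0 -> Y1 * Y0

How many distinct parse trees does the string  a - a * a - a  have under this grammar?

Parse trees for a - a * a - a:
  [Y0 [Y0 [Y1 [Y1 [Y2 a]] - [Y2 a]]] * [Y1 [Y1 [Y2 a]] - [Y2 a]]]
  [Y0 [Y1 [Y1 [Y2 a]] - [Y2 a]] * [Y0 [Y1 [Y1 [Y2 a]] - [Y2 a]]]]

2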